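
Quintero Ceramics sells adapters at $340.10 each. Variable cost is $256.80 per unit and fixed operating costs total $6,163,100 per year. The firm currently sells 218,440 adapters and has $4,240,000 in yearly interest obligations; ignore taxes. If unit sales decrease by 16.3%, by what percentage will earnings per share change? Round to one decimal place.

-38.1%

Contribution at this volume is 218,440 × $83.30 = $18,196,052.00.
Operating income = contribution − fixed costs = $18,196,052.00 − $6,163,100 = $12,032,952.00.
Interest = $4,240,000.00, so EBIT − I = $7,792,952.00.
DCL = total CM / (EBIT − I) = $18,196,052.00 / $7,792,952.00 = 2.3349.
%ΔEPS = DCL × %ΔSales = 2.3349 × -16.3% = -38.1%.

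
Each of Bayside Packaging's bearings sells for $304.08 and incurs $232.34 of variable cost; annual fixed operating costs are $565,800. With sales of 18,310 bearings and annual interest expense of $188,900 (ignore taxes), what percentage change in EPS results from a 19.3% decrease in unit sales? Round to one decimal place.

Total contribution margin = 18,310 × $71.74 = $1,313,559.40.
Subtracting fixed costs: EBIT = $1,313,559.40 − $565,800 = $747,759.40.
Interest = $188,900.00, so EBIT − I = $558,859.40.
DCL = total CM / (EBIT − I) = $1,313,559.40 / $558,859.40 = 2.3504.
%ΔEPS = DCL × %ΔSales = 2.3504 × -19.3% = -45.4%.

-45.4%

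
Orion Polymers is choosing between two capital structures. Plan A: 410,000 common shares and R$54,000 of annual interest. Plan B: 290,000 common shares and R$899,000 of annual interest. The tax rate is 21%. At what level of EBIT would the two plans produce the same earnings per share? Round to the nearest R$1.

At indifference, (EBIT − 54,000)(1 − t)/410,000 = (EBIT − 899,000)(1 − t)/290,000.
The (1 − t) factor cancels: (EBIT − 54,000) × 290,000 = (EBIT − 899,000) × 410,000.
EBIT × (410,000 − 290,000) = 899,000 × 410,000 − 54,000 × 290,000 = 352,930,000,000, so EBIT = 352,930,000,000 ÷ 120,000 = 2,941,083.33.

R$2,941,083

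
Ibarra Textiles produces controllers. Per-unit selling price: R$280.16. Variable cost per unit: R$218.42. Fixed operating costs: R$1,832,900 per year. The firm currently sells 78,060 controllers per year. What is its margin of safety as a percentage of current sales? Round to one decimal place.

62.0%

Each unit contributes R$280.16 − R$218.42 = R$61.74. Break-even units = R$1,832,900 ÷ R$61.74 = 29,687.40; break-even revenue = 29,687.40 × R$280.16 = R$8,317,221.64.
Current sales = 78,060 × R$280.16 = R$21,869,289.60.
Margin of safety = (R$21,869,289.60 − R$8,317,221.64) ÷ R$21,869,289.60 = 62.0%.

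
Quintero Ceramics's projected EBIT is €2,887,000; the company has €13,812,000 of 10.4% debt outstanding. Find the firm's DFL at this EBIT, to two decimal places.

1.99

Interest = €1,436,448.00.
DFL = EBIT ÷ (EBIT − I) = €2,887,000 ÷ (€2,887,000 − €1,436,448.00) = €2,887,000 ÷ €1,450,552.00 = 1.9903.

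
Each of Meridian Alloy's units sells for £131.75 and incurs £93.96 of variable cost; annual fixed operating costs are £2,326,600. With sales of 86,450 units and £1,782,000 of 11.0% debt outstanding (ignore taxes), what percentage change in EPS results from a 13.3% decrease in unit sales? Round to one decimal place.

Contribution at this volume is 86,450 × £37.79 = £3,266,945.50.
Subtracting fixed costs: EBIT = £3,266,945.50 − £2,326,600 = £940,345.50.
Interest = £196,020.00, so EBIT − I = £744,325.50.
DCL = total CM / (EBIT − I) = £3,266,945.50 / £744,325.50 = 4.3891.
EPS therefore changes by 4.3891 × (-13.3%) = -58.4%.

-58.4%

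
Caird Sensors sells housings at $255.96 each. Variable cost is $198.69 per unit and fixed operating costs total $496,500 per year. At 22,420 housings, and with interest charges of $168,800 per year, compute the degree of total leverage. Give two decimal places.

2.08

Total contribution margin = 22,420 × $57.27 = $1,283,993.40.
EBIT = $1,283,993.40 − $496,500 = $787,493.40. Interest = $168,800.00, so EBIT − I = $618,693.40.
Degree of total leverage = total CM / (EBIT − interest) = $1,283,993.40 / $618,693.40 = 2.0753.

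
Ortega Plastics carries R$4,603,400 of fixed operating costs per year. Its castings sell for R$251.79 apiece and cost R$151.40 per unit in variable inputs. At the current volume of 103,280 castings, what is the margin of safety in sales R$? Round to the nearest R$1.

R$14,458,999

Unit CM = price − variable cost = R$251.79 − R$151.40 = R$100.39. Break-even units = R$4,603,400 ÷ R$100.39 = 45,855.16; break-even revenue = 45,855.16 × R$251.79 = R$11,545,871.96.
Current sales = 103,280 × R$251.79 = R$26,004,871.20.
Margin of safety = R$26,004,871.20 − R$11,545,871.96 = R$14,458,999.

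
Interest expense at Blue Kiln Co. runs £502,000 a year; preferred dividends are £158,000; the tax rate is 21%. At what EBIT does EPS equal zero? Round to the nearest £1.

Preferred dividends are paid after tax, so their pre-tax equivalent is £158,000 ÷ (1 − 0.21) = £200,000.00.
EPS = 0 when EBIT covers interest plus the pre-tax preferred burden: £502,000 + £200,000.00 = £702,000.00.

£702,000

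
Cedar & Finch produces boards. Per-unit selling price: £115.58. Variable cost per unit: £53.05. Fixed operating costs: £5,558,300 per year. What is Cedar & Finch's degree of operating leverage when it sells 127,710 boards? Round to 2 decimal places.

3.29

Total contribution margin = 127,710 × £62.53 = £7,985,706.30.
EBIT = £7,985,706.30 − £5,558,300 = £2,427,406.30.
So DOL = total CM / EBIT = £7,985,706.30 / £2,427,406.30 = 3.2898.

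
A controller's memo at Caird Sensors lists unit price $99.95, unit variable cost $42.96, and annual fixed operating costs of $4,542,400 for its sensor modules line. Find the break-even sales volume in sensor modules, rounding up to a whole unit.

Contribution margin per unit = $99.95 − $42.96 = $56.99.
Units to break even: $4,542,400 ÷ $56.99 = 79,705.21, rounded up to 79,706.

79,706 sensor modules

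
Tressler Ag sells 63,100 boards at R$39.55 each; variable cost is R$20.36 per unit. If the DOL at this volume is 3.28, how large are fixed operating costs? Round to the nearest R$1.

Total contribution margin = 63,100 × R$19.19 = R$1,210,889.00.
DOL = contribution / EBIT, so EBIT = R$1,210,889.00 / 3.28 = R$369,173.48.
And FC = contribution − EBIT = R$1,210,889.00 − R$369,173.48 = R$841,716.

R$841,716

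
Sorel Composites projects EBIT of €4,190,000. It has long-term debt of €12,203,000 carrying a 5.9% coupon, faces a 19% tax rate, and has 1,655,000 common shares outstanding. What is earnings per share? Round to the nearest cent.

€1.70

Pre-tax income = €4,190,000 − €719,977.00 = €3,470,023.00.
Net income = €3,470,023.00 × (1 − 0.19) = €2,810,718.63.
EPS = €2,810,718.63 ÷ 1,655,000 = €1.70.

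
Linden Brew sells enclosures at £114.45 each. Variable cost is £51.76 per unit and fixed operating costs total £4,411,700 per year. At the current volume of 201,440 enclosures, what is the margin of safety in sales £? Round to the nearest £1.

£15,000,588

Each unit contributes £114.45 − £51.76 = £62.69. Break-even units = £4,411,700 ÷ £62.69 = 70,373.27; break-even revenue = 70,373.27 × £114.45 = £8,054,220.21.
Actual sales revenue = 201,440 × £114.45 = £23,054,808.00.
Margin of safety = £23,054,808.00 − £8,054,220.21 = £15,000,588.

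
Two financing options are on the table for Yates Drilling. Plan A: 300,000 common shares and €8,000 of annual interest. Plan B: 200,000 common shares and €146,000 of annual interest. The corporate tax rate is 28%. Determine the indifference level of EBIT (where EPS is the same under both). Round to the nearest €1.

At indifference, (EBIT − 8,000)(1 − t)/300,000 = (EBIT − 146,000)(1 − t)/200,000.
The (1 − t) factor cancels: (EBIT − 8,000) × 200,000 = (EBIT − 146,000) × 300,000.
EBIT × (300,000 − 200,000) = 146,000 × 300,000 − 8,000 × 200,000 = 42,200,000,000, so EBIT = 42,200,000,000 ÷ 100,000 = 422,000.00.

€422,000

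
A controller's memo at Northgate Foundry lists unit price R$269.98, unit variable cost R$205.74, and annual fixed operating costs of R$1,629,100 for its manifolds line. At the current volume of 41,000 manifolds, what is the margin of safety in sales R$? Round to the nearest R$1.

Each unit contributes R$269.98 − R$205.74 = R$64.24. Break-even units = R$1,629,100 ÷ R$64.24 = 25,359.59; break-even revenue = 25,359.59 × R$269.98 = R$6,846,581.85.
Actual sales revenue = 41,000 × R$269.98 = R$11,069,180.00.
Margin of safety = R$11,069,180.00 − R$6,846,581.85 = R$4,222,598.

R$4,222,598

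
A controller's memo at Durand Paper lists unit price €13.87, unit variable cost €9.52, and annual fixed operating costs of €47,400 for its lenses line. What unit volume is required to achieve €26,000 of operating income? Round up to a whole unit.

16,874 lenses

Unit CM = price − variable cost = €13.87 − €9.52 = €4.35.
Units = (FC + target) / CM = (€47,400 + €26,000) / €4.35 = 16,873.56, so 16,874 lenses.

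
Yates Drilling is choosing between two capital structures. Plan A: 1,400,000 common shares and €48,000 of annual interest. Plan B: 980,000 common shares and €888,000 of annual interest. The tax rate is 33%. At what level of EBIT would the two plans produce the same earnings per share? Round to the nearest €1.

Set EPS_A = EPS_B: (EBIT − €48,000)(1 − 0.33) ÷ 1,400,000 = (EBIT − €888,000)(1 − 0.33) ÷ 980,000.
Cancelling (1 − t) and cross-multiplying: 980,000·(EBIT − 48,000) = 1,400,000·(EBIT − 888,000).
Solving, EBIT = (888,000·1,400,000 − 48,000·980,000) / (1,400,000 − 980,000) = 1,196,160,000,000 / 420,000 = 2,848,000.00.

€2,848,000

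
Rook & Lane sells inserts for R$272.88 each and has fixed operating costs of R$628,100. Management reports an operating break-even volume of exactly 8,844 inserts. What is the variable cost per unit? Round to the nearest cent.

R$201.86

Contribution per unit must be FC / Q = R$628,100 / 8,844 = R$71.0199.
Hence VC = price − CM = R$272.88 − R$71.0199 = R$201.86.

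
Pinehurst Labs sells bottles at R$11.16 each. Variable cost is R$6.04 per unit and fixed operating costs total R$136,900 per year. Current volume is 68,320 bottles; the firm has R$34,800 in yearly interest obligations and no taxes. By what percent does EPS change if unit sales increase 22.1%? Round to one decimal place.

+43.4%

At 68,320 units, contribution = 68,320 × R$5.12 = R$349,798.40.
Operating income = contribution − fixed costs = R$349,798.40 − R$136,900 = R$212,898.40.
Interest = R$34,800.00, so EBIT − I = R$178,098.40.
DCL = total CM / (EBIT − I) = R$349,798.40 / R$178,098.40 = 1.9641.
EPS therefore changes by 1.9641 × (+22.1%) = +43.4%.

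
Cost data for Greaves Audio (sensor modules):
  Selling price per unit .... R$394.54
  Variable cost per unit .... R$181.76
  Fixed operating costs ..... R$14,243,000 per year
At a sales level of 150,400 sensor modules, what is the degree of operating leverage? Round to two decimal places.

1.80

At 150,400 units, contribution = 150,400 × R$212.78 = R$32,002,112.00.
Subtracting fixed costs: EBIT = R$32,002,112.00 − R$14,243,000 = R$17,759,112.00.
So DOL = total CM / EBIT = R$32,002,112.00 / R$17,759,112.00 = 1.8020.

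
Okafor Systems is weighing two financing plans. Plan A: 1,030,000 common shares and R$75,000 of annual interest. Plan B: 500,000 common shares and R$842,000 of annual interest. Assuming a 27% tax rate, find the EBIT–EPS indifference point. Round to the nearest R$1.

R$1,565,585

Set EPS_A = EPS_B: (EBIT − R$75,000)(1 − 0.27) ÷ 1,030,000 = (EBIT − R$842,000)(1 − 0.27) ÷ 500,000.
Cancelling (1 − t) and cross-multiplying: 500,000·(EBIT − 75,000) = 1,030,000·(EBIT − 842,000).
Solving, EBIT = (842,000·1,030,000 − 75,000·500,000) / (1,030,000 − 500,000) = 829,760,000,000 / 530,000 = 1,565,584.91.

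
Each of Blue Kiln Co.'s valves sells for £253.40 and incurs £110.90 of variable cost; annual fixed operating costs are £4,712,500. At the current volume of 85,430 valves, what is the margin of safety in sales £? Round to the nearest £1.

£13,267,980

Unit CM = price − variable cost = £253.40 − £110.90 = £142.50. Break-even units = £4,712,500 ÷ £142.50 = 33,070.18; break-even revenue = 33,070.18 × £253.40 = £8,379,982.46.
Actual sales revenue = 85,430 × £253.40 = £21,647,962.00.
Margin of safety = £21,647,962.00 − £8,379,982.46 = £13,267,980.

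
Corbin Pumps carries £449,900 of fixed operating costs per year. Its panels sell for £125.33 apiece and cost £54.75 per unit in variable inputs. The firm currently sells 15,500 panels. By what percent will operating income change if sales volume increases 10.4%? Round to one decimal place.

+17.7%

At 15,500 units, contribution = 15,500 × £70.58 = £1,093,990.00.
Subtracting fixed costs: EBIT = £1,093,990.00 − £449,900 = £644,090.00.
So DOL = total CM / EBIT = £1,093,990.00 / £644,090.00 = 1.6985.
%ΔEBIT = DOL × %ΔSales = 1.6985 × +10.4% = +17.7%.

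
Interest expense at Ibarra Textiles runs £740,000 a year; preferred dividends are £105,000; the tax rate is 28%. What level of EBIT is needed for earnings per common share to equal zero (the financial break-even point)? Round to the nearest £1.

£885,833

Grossing the preferred dividend up to pre-tax terms: £105,000 / (1 − 0.28) = £145,833.33.
EPS = 0 when EBIT covers interest plus the pre-tax preferred burden: £740,000 + £145,833.33 = £885,833.33.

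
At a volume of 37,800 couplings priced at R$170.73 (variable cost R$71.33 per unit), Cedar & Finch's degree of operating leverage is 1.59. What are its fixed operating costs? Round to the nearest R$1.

R$1,394,226

At 37,800 units, contribution = 37,800 × R$99.40 = R$3,757,320.00.
DOL = contribution / EBIT, so EBIT = R$3,757,320.00 / 1.59 = R$2,363,094.34.
And FC = contribution − EBIT = R$3,757,320.00 − R$2,363,094.34 = R$1,394,226.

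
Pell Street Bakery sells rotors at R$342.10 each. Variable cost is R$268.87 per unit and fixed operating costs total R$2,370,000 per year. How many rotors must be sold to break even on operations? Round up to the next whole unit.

32,364 rotors

Each unit contributes R$342.10 − R$268.87 = R$73.23.
Units to break even: R$2,370,000 ÷ R$73.23 = 32,363.79, rounded up to 32,364.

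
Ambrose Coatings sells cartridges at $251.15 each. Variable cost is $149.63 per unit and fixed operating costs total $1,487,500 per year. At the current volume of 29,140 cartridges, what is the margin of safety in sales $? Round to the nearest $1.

$3,638,590

Each unit contributes $251.15 − $149.63 = $101.52. Break-even units = $1,487,500 ÷ $101.52 = 14,652.29; break-even revenue = 14,652.29 × $251.15 = $3,679,921.44.
Actual sales revenue = 29,140 × $251.15 = $7,318,511.00.
Margin of safety = $7,318,511.00 − $3,679,921.44 = $3,638,590.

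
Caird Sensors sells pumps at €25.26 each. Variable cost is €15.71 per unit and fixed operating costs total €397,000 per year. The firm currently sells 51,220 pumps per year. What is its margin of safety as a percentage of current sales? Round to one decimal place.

18.8%

Each unit contributes €25.26 − €15.71 = €9.55. Break-even units = €397,000 ÷ €9.55 = 41,570.68; break-even revenue = 41,570.68 × €25.26 = €1,050,075.39.
Current sales = 51,220 × €25.26 = €1,293,817.20.
Margin of safety = (€1,293,817.20 − €1,050,075.39) ÷ €1,293,817.20 = 18.8%.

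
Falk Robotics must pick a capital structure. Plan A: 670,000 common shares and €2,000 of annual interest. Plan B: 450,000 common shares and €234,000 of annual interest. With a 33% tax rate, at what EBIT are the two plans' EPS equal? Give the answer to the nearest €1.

€708,545

Set EPS_A = EPS_B: (EBIT − €2,000)(1 − 0.33) ÷ 670,000 = (EBIT − €234,000)(1 − 0.33) ÷ 450,000.
The (1 − t) factor cancels: (EBIT − 2,000) × 450,000 = (EBIT − 234,000) × 670,000.
EBIT × (670,000 − 450,000) = 234,000 × 670,000 − 2,000 × 450,000 = 155,880,000,000, so EBIT = 155,880,000,000 ÷ 220,000 = 708,545.45.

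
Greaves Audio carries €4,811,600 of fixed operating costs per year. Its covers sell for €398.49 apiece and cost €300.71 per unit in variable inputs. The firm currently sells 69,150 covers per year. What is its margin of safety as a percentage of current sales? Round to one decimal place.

Each unit contributes €398.49 − €300.71 = €97.78. Break-even units = €4,811,600 ÷ €97.78 = 49,208.43; break-even revenue = 49,208.43 × €398.49 = €19,609,066.11.
Current sales = 69,150 × €398.49 = €27,555,583.50.
Margin of safety = (€27,555,583.50 − €19,609,066.11) ÷ €27,555,583.50 = 28.8%.

28.8%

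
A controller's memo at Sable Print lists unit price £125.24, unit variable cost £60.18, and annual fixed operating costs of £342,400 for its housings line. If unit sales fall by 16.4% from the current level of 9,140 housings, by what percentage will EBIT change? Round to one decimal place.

Contribution at this volume is 9,140 × £65.06 = £594,648.40.
Subtracting fixed costs: EBIT = £594,648.40 − £342,400 = £252,248.40.
DOL = contribution ÷ EBIT = £594,648.40 ÷ £252,248.40 = 2.3574.
%ΔEBIT = DOL × %ΔSales = 2.3574 × -16.4% = -38.7%.

-38.7%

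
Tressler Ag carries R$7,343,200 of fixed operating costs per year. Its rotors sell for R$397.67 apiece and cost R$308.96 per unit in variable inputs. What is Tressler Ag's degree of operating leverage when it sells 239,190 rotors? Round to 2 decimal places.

1.53

Total contribution margin = 239,190 × R$88.71 = R$21,218,544.90.
EBIT = R$21,218,544.90 − R$7,343,200 = R$13,875,344.90.
Degree of operating leverage = R$21,218,544.90 / R$13,875,344.90 = 1.5292.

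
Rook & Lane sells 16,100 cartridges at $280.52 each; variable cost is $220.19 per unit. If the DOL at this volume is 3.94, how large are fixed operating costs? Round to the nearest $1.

At 16,100 units, contribution = 16,100 × $60.33 = $971,313.00.
Since DOL = CM ÷ EBIT, EBIT = $971,313.00 ÷ 3.94 = $246,526.14.
Fixed costs = CM − EBIT = $971,313.00 − $246,526.14 = $724,787.

$724,787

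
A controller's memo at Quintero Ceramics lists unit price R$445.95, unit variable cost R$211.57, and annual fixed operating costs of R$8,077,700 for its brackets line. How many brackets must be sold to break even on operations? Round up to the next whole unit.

Contribution margin per unit = R$445.95 − R$211.57 = R$234.38.
Units to break even: R$8,077,700 ÷ R$234.38 = 34,464.12, rounded up to 34,465.

34,465 brackets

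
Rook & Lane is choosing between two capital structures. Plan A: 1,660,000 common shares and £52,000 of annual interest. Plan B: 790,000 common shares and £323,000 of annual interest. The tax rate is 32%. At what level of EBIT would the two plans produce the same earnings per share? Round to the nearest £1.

£569,080

At indifference, (EBIT − 52,000)(1 − t)/1,660,000 = (EBIT − 323,000)(1 − t)/790,000.
The (1 − t) factor cancels: (EBIT − 52,000) × 790,000 = (EBIT − 323,000) × 1,660,000.
Solving, EBIT = (323,000·1,660,000 − 52,000·790,000) / (1,660,000 − 790,000) = 495,100,000,000 / 870,000 = 569,080.46.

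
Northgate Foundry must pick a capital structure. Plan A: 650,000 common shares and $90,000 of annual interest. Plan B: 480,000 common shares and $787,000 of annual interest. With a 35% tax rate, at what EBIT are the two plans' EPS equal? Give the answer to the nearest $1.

Set EPS_A = EPS_B: (EBIT − $90,000)(1 − 0.35) ÷ 650,000 = (EBIT − $787,000)(1 − 0.35) ÷ 480,000.
The (1 − t) factor cancels: (EBIT − 90,000) × 480,000 = (EBIT − 787,000) × 650,000.
Solving, EBIT = (787,000·650,000 − 90,000·480,000) / (650,000 − 480,000) = 468,350,000,000 / 170,000 = 2,755,000.00.

$2,755,000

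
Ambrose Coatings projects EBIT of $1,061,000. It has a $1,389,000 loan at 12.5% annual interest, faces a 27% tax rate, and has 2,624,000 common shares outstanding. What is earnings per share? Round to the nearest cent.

Interest = $173,625.00, so EBT = $1,061,000 − $173,625.00 = $887,375.00.
Net income = $887,375.00 × (1 − 0.27) = $647,783.75.
Per share: $647,783.75 / 2,624,000 shares = $0.25.

$0.25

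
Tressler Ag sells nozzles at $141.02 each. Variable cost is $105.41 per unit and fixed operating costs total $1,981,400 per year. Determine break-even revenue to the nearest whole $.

$7,846,589

CM per unit = $141.02 − $105.41 = $35.61; CM ratio = $35.61 / $141.02 = 0.2525.
Break-even sales = FC ÷ CM ratio = $1,981,400 × $141.02 / $35.61 = $7,846,589.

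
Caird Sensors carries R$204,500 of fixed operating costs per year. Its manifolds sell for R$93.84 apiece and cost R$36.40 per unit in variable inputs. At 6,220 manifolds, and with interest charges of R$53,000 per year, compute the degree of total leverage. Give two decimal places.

3.58

At 6,220 units, contribution = 6,220 × R$57.44 = R$357,276.80.
Subtracting fixed costs: EBIT = R$357,276.80 − R$204,500 = R$152,776.80. Interest = R$53,000.00.
DOL = R$357,276.80 ÷ R$152,776.80 = 2.3386; DFL = R$152,776.80 ÷ R$99,776.80 = 1.5312.
DCL = DOL × DFL = 2.3386 × 1.5312 = 3.5809.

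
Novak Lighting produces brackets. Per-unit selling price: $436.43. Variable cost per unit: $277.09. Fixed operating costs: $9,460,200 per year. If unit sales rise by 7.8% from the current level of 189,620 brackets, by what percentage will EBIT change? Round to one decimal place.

Contribution at this volume is 189,620 × $159.34 = $30,214,050.80.
Operating income = contribution − fixed costs = $30,214,050.80 − $9,460,200 = $20,753,850.80.
Degree of operating leverage = $30,214,050.80 / $20,753,850.80 = 1.4558.
Operating income changes by 1.4558 × +7.8% = +11.4%.

+11.4%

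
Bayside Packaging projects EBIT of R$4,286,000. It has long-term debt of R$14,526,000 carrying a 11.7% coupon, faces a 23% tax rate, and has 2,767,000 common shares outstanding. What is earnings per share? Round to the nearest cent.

Pre-tax income = R$4,286,000 − R$1,699,542.00 = R$2,586,458.00.
Net income = R$2,586,458.00 × (1 − 0.23) = R$1,991,572.66.
EPS = R$1,991,572.66 ÷ 2,767,000 = R$0.72.

R$0.72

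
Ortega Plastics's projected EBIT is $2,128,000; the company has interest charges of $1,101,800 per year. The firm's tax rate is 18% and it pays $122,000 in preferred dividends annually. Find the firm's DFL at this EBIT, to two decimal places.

Annual interest charges come to $1,101,800.00.
Preferred dividends grossed up pre-tax: $122,000 / (1 − 0.18) = $148,780.49.
DFL = EBIT ÷ [EBIT − I − D_p/(1−t)] = $2,128,000 ÷ [$2,128,000 − $1,101,800.00 − $148,780.49] = $2,128,000 ÷ $877,419.51 = 2.4253.

2.43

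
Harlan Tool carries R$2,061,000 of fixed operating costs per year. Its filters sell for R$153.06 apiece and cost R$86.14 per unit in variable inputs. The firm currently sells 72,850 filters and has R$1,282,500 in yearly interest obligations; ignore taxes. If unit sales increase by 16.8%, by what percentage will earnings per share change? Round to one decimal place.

+53.5%

At 72,850 units, contribution = 72,850 × R$66.92 = R$4,875,122.00.
Subtracting fixed costs: EBIT = R$4,875,122.00 − R$2,061,000 = R$2,814,122.00.
Interest = R$1,282,500.00, so EBIT − I = R$1,531,622.00.
Degree of combined leverage = contribution ÷ (EBIT − I) = R$4,875,122.00 ÷ R$1,531,622.00 = 3.1830.
EPS therefore changes by 3.1830 × (+16.8%) = +53.5%.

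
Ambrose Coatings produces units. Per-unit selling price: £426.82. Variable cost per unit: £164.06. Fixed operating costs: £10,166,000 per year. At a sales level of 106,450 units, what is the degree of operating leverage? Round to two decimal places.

Total contribution margin = 106,450 × £262.76 = £27,970,802.00.
Subtracting fixed costs: EBIT = £27,970,802.00 − £10,166,000 = £17,804,802.00.
Degree of operating leverage = £27,970,802.00 / £17,804,802.00 = 1.5710.

1.57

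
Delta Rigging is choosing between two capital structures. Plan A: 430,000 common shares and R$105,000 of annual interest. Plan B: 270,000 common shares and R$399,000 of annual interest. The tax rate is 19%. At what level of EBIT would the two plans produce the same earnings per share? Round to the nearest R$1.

Set EPS_A = EPS_B: (EBIT − R$105,000)(1 − 0.19) ÷ 430,000 = (EBIT − R$399,000)(1 − 0.19) ÷ 270,000.
Cancelling (1 − t) and cross-multiplying: 270,000·(EBIT − 105,000) = 430,000·(EBIT − 399,000).
EBIT × (430,000 − 270,000) = 399,000 × 430,000 − 105,000 × 270,000 = 143,220,000,000, so EBIT = 143,220,000,000 ÷ 160,000 = 895,125.00.

R$895,125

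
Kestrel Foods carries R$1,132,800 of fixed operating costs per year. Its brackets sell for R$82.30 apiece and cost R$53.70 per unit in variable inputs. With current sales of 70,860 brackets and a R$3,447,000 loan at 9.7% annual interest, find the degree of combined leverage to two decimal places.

Total contribution margin = 70,860 × R$28.60 = R$2,026,596.00.
EBIT = R$2,026,596.00 − R$1,132,800 = R$893,796.00. Interest = R$334,359.00.
DOL = R$2,026,596.00 ÷ R$893,796.00 = 2.2674; DFL = R$893,796.00 ÷ R$559,437.00 = 1.5977.
DCL = DOL × DFL = 2.2674 × 1.5977 = 3.6226.

3.62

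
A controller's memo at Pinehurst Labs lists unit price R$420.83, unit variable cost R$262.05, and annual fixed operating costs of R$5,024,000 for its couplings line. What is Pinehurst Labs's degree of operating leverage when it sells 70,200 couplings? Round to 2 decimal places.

Total contribution margin = 70,200 × R$158.78 = R$11,146,356.00.
EBIT = R$11,146,356.00 − R$5,024,000 = R$6,122,356.00.
Degree of operating leverage = R$11,146,356.00 / R$6,122,356.00 = 1.8206.

1.82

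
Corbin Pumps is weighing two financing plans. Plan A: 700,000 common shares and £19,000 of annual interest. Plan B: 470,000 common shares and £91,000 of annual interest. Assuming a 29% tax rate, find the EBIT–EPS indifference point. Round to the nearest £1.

Set EPS_A = EPS_B: (EBIT − £19,000)(1 − 0.29) ÷ 700,000 = (EBIT − £91,000)(1 − 0.29) ÷ 470,000.
The (1 − t) factor cancels: (EBIT − 19,000) × 470,000 = (EBIT − 91,000) × 700,000.
Solving, EBIT = (91,000·700,000 − 19,000·470,000) / (700,000 − 470,000) = 54,770,000,000 / 230,000 = 238,130.43.

£238,130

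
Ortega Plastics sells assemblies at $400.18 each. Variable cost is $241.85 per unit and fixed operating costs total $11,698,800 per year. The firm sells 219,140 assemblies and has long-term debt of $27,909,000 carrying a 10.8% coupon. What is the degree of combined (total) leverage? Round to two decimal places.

1.74

Contribution at this volume is 219,140 × $158.33 = $34,696,436.20.
Operating income = contribution − fixed costs = $34,696,436.20 − $11,698,800 = $22,997,636.20. Interest = $3,014,172.00.
DOL = $34,696,436.20 ÷ $22,997,636.20 = 1.5087; DFL = $22,997,636.20 ÷ $19,983,464.20 = 1.1508.
DCL = DOL × DFL = 1.5087 × 1.1508 = 1.7362.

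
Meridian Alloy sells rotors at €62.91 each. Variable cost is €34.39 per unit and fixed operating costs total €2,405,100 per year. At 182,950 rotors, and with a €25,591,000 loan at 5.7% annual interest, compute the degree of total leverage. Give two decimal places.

3.85

Contribution at this volume is 182,950 × €28.52 = €5,217,734.00.
EBIT = €5,217,734.00 − €2,405,100 = €2,812,634.00. Interest = €1,458,687.00.
DOL = €5,217,734.00 ÷ €2,812,634.00 = 1.8551; DFL = €2,812,634.00 ÷ €1,353,947.00 = 2.0774.
DCL = DOL × DFL = 1.8551 × 2.0774 = 3.8538.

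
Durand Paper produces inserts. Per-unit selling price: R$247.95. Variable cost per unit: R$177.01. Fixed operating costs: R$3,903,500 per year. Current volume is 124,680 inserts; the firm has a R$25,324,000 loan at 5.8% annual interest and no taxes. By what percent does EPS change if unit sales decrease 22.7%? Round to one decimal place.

-57.8%

Contribution at this volume is 124,680 × R$70.94 = R$8,844,799.20.
Subtracting fixed costs: EBIT = R$8,844,799.20 − R$3,903,500 = R$4,941,299.20.
After interest of R$1,468,792.00, pre-tax earnings = R$3,472,507.20.
Degree of combined leverage = contribution ÷ (EBIT − I) = R$8,844,799.20 ÷ R$3,472,507.20 = 2.5471.
%ΔEPS = DCL × %ΔSales = 2.5471 × -22.7% = -57.8%.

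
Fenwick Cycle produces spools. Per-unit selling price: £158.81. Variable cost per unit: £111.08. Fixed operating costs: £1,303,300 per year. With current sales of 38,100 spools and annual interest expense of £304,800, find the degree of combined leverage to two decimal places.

Contribution at this volume is 38,100 × £47.73 = £1,818,513.00.
Subtracting fixed costs: EBIT = £1,818,513.00 − £1,303,300 = £515,213.00. Interest = £304,800.00, so EBIT − I = £210,413.00.
DCL = contribution ÷ (EBIT − I) = £1,818,513.00 ÷ £210,413.00 = 8.6426.

8.64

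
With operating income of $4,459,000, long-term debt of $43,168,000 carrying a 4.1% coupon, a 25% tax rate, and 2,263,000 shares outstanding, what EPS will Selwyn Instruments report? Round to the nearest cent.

Pre-tax income = $4,459,000 − $1,769,888.00 = $2,689,112.00.
Net income = $2,689,112.00 × (1 − 0.25) = $2,016,834.00.
Per share: $2,016,834.00 / 2,263,000 shares = $0.89.

$0.89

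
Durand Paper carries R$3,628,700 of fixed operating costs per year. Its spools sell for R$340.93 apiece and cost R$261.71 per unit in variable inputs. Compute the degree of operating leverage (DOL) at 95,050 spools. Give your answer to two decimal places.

1.93

At 95,050 units, contribution = 95,050 × R$79.22 = R$7,529,861.00.
EBIT = R$7,529,861.00 − R$3,628,700 = R$3,901,161.00.
Degree of operating leverage = R$7,529,861.00 / R$3,901,161.00 = 1.9302.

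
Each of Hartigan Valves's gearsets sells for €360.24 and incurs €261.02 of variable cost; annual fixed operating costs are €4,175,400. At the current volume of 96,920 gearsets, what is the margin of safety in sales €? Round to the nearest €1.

€19,754,754

Unit CM = price − variable cost = €360.24 − €261.02 = €99.22. Break-even units = €4,175,400 ÷ €99.22 = 42,082.24; break-even revenue = 42,082.24 × €360.24 = €15,159,706.67.
Current sales = 96,920 × €360.24 = €34,914,460.80.
Margin of safety = €34,914,460.80 − €15,159,706.67 = €19,754,754.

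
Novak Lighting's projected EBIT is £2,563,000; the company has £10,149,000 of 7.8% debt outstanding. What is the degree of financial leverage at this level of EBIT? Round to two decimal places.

Interest = £791,622.00.
Degree of financial leverage = EBIT / (EBIT − interest) = £2,563,000 / £1,771,378.00 = 1.4469.

1.45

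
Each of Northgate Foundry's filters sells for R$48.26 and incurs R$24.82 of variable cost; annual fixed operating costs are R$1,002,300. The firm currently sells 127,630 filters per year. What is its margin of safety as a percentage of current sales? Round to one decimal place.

66.5%

Each unit contributes R$48.26 − R$24.82 = R$23.44. Break-even units = R$1,002,300 ÷ R$23.44 = 42,760.24; break-even revenue = 42,760.24 × R$48.26 = R$2,063,609.13.
Current sales = 127,630 × R$48.26 = R$6,159,423.80.
Margin of safety = (R$6,159,423.80 − R$2,063,609.13) ÷ R$6,159,423.80 = 66.5%.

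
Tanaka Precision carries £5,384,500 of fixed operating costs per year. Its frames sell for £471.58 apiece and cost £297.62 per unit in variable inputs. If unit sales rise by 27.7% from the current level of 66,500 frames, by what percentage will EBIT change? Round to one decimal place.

At 66,500 units, contribution = 66,500 × £173.96 = £11,568,340.00.
Subtracting fixed costs: EBIT = £11,568,340.00 − £5,384,500 = £6,183,840.00.
So DOL = total CM / EBIT = £11,568,340.00 / £6,183,840.00 = 1.8707.
%ΔEBIT = DOL × %ΔSales = 1.8707 × +27.7% = +51.8%.

+51.8%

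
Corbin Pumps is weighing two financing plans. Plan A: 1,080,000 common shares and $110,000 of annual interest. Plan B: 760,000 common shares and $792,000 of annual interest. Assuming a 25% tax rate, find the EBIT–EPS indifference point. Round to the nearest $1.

$2,411,750

At indifference, (EBIT − 110,000)(1 − t)/1,080,000 = (EBIT − 792,000)(1 − t)/760,000.
Cancelling (1 − t) and cross-multiplying: 760,000·(EBIT − 110,000) = 1,080,000·(EBIT − 792,000).
Solving, EBIT = (792,000·1,080,000 − 110,000·760,000) / (1,080,000 − 760,000) = 771,760,000,000 / 320,000 = 2,411,750.00.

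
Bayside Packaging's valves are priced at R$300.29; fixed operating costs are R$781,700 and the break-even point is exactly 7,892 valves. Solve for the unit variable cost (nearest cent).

At break-even, FC = Q × (P − VC), so P − VC = R$781,700 ÷ 7,892 = R$99.0497.
Variable cost per unit = R$300.29 − R$99.0497 = R$201.24.

R$201.24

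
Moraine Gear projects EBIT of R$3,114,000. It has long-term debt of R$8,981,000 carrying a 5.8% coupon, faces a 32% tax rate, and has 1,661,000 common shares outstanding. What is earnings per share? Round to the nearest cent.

Pre-tax income = R$3,114,000 − R$520,898.00 = R$2,593,102.00.
Net income = R$2,593,102.00 × (1 − 0.32) = R$1,763,309.36.
Per share: R$1,763,309.36 / 1,661,000 shares = R$1.06.

R$1.06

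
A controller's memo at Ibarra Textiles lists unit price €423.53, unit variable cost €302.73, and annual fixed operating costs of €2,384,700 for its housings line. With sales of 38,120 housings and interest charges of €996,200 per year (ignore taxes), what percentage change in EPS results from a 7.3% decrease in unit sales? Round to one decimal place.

-27.5%

Contribution at this volume is 38,120 × €120.80 = €4,604,896.00.
Operating income = contribution − fixed costs = €4,604,896.00 − €2,384,700 = €2,220,196.00.
After interest of €996,200.00, pre-tax earnings = €1,223,996.00.
DCL = total CM / (EBIT − I) = €4,604,896.00 / €1,223,996.00 = 3.7622.
EPS therefore changes by 3.7622 × (-7.3%) = -27.5%.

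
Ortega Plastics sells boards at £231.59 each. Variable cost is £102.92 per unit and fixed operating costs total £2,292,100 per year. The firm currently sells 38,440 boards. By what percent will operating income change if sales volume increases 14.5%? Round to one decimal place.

+27.0%

At 38,440 units, contribution = 38,440 × £128.67 = £4,946,074.80.
Subtracting fixed costs: EBIT = £4,946,074.80 − £2,292,100 = £2,653,974.80.
Degree of operating leverage = £4,946,074.80 / £2,653,974.80 = 1.8636.
Operating income changes by 1.8636 × +14.5% = +27.0%.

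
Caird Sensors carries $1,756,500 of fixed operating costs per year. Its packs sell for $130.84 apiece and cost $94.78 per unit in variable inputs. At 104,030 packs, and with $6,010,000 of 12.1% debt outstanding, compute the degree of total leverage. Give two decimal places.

Contribution at this volume is 104,030 × $36.06 = $3,751,321.80.
Subtracting fixed costs: EBIT = $3,751,321.80 − $1,756,500 = $1,994,821.80. Interest = $727,210.00.
DOL = $3,751,321.80 ÷ $1,994,821.80 = 1.8805; DFL = $1,994,821.80 ÷ $1,267,611.80 = 1.5737.
Combined leverage = 1.8805 × 1.5737 = 2.9593.

2.96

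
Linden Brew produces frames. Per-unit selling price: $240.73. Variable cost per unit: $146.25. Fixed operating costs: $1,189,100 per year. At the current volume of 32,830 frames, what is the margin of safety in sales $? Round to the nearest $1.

$4,873,403

Unit CM = price − variable cost = $240.73 − $146.25 = $94.48. Break-even units = $1,189,100 ÷ $94.48 = 12,585.73; break-even revenue = 12,585.73 × $240.73 = $3,029,763.37.
Current sales = 32,830 × $240.73 = $7,903,165.90.
Margin of safety = $7,903,165.90 − $3,029,763.37 = $4,873,403.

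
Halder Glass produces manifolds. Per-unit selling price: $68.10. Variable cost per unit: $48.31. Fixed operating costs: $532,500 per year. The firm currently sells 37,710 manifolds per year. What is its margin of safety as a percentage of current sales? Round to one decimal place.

Contribution margin per unit = $68.10 − $48.31 = $19.79. Break-even units = $532,500 ÷ $19.79 = 26,907.53; break-even revenue = 26,907.53 × $68.10 = $1,832,402.73.
Actual sales revenue = 37,710 × $68.10 = $2,568,051.00.
Margin of safety = ($2,568,051.00 − $1,832,402.73) ÷ $2,568,051.00 = 28.6%.

28.6%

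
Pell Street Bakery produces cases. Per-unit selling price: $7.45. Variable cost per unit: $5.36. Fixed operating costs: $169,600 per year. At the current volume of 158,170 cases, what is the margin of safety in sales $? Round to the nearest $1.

Unit CM = price − variable cost = $7.45 − $5.36 = $2.09. Break-even units = $169,600 ÷ $2.09 = 81,148.33; break-even revenue = 81,148.33 × $7.45 = $604,555.02.
Current sales = 158,170 × $7.45 = $1,178,366.50.
Margin of safety = $1,178,366.50 − $604,555.02 = $573,811.

$573,811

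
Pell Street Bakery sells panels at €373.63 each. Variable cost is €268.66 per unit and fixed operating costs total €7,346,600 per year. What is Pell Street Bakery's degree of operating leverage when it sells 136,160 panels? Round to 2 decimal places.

Contribution at this volume is 136,160 × €104.97 = €14,292,715.20.
Subtracting fixed costs: EBIT = €14,292,715.20 − €7,346,600 = €6,946,115.20.
So DOL = total CM / EBIT = €14,292,715.20 / €6,946,115.20 = 2.0577.

2.06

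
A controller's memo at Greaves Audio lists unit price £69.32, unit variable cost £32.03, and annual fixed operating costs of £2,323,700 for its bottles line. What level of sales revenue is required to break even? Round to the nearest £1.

£4,319,627

CM per unit = £69.32 − £32.03 = £37.29; CM ratio = £37.29 / £69.32 = 0.5379.
Break-even revenue = fixed costs × price ÷ CM = £2,323,700 × £69.32 ÷ £37.29 = £4,319,627.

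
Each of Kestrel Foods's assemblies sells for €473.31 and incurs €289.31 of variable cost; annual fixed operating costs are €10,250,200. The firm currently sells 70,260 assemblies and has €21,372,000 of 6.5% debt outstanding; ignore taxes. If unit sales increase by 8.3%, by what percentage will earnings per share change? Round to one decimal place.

Contribution at this volume is 70,260 × €184.00 = €12,927,840.00.
EBIT = €12,927,840.00 − €10,250,200 = €2,677,640.00.
After interest of €1,389,180.00, pre-tax earnings = €1,288,460.00.
DCL = total CM / (EBIT − I) = €12,927,840.00 / €1,288,460.00 = 10.0336.
EPS therefore changes by 10.0336 × (+8.3%) = +83.3%.

+83.3%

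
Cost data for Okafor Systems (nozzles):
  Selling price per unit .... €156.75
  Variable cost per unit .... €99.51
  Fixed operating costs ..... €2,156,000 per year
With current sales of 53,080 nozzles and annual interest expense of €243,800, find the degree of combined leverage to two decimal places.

Contribution at this volume is 53,080 × €57.24 = €3,038,299.20.
Subtracting fixed costs: EBIT = €3,038,299.20 − €2,156,000 = €882,299.20. Interest = €243,800.00, so EBIT − I = €638,499.20.
Degree of total leverage = total CM / (EBIT − interest) = €3,038,299.20 / €638,499.20 = 4.7585.

4.76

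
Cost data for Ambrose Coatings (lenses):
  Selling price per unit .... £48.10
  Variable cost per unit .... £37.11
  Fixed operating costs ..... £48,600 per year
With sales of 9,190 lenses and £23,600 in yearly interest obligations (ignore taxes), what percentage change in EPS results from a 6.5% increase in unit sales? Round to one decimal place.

At 9,190 units, contribution = 9,190 × £10.99 = £100,998.10.
Operating income = contribution − fixed costs = £100,998.10 − £48,600 = £52,398.10.
After interest of £23,600.00, pre-tax earnings = £28,798.10.
Degree of combined leverage = contribution ÷ (EBIT − I) = £100,998.10 ÷ £28,798.10 = 3.5071.
%ΔEPS = DCL × %ΔSales = 3.5071 × +6.5% = +22.8%.

+22.8%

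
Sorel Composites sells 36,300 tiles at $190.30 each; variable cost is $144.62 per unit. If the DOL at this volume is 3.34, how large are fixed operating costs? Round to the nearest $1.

$1,161,722

Contribution at this volume is 36,300 × $45.68 = $1,658,184.00.
Since DOL = CM ÷ EBIT, EBIT = $1,658,184.00 ÷ 3.34 = $496,462.28.
And FC = contribution − EBIT = $1,658,184.00 − $496,462.28 = $1,161,722.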